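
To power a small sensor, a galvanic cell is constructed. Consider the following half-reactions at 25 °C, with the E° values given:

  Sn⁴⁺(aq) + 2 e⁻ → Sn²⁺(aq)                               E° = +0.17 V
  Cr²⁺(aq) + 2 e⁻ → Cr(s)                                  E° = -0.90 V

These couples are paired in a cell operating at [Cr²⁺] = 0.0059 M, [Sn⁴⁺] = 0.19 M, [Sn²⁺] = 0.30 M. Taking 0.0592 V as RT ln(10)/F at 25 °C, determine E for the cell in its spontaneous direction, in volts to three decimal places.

Sn⁴⁺/Sn²⁺ is the cathode (higher E°), Cr²⁺/Cr the anode: E°cell = +0.17 − (-0.90) = +1.07 V, n = 2.
Overall: Sn⁴⁺(aq) + Cr(s) → Sn²⁺(aq) + Cr²⁺(aq)
Q = [Sn²⁺]·[Cr²⁺] / ([Sn⁴⁺]); log Q = -2.031.
E = E° − (0.0592/n) log Q = +1.07 − (0.0592/2)(-2.031) = +1.130 V.

+1.130 V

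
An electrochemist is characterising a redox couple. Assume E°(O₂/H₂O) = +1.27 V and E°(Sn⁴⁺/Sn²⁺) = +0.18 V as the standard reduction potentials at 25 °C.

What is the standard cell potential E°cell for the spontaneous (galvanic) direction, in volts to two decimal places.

The O₂/H₂O couple has the higher reduction potential, so it is the cathode; Sn⁴⁺/Sn²⁺ is oxidised at the anode.
E°cell = E°(cathode) − E°(anode) = (+1.27) − (+0.18) = +1.09 V.

+1.09 V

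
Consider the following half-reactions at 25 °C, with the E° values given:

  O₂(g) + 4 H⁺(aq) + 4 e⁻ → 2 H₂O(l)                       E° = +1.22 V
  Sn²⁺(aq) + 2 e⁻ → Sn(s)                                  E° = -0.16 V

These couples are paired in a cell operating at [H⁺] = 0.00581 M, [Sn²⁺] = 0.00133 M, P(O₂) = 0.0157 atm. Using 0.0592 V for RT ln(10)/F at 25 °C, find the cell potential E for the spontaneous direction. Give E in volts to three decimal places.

+1.306 V

O₂/H₂O is the cathode (higher E°), Sn²⁺/Sn the anode: E°cell = +1.22 − (-0.16) = +1.38 V, n = 4.
Overall: O₂(g) + 4 H⁺(aq) + 2 Sn(s) → 2 H₂O(l) + 2 Sn²⁺(aq)
Q = [Sn²⁺]^2 / (P(O₂)·[H⁺]^4); log Q = 4.995.
E = E° − (0.0592/n) log Q = +1.38 − (0.0592/4)(4.995) = +1.306 V.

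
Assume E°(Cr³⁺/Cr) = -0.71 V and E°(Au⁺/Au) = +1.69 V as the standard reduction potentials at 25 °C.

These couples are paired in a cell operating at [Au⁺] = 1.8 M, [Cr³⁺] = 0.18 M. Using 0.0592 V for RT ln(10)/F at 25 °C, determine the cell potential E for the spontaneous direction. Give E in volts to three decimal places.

+2.430 V

Au⁺/Au is the cathode (higher E°), Cr³⁺/Cr the anode: E°cell = +1.69 − (-0.71) = +2.40 V, n = 3.
Overall: 3 Au⁺(aq) + Cr(s) → 3 Au(s) + Cr³⁺(aq)
Q = [Cr³⁺] / ([Au⁺]^3); log Q = -1.511.
E = E° − (0.0592/n) log Q = +2.40 − (0.0592/3)(-1.511) = +2.430 V.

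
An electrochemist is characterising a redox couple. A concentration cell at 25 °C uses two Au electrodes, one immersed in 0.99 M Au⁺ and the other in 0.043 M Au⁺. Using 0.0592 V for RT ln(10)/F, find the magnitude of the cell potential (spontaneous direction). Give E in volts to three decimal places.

+0.081 V

For a concentration cell E°cell = 0. The 0.99 M side is the cathode (reduction is favoured where [Au⁺] is higher).
With n = 1, E = −(0.0592/1) log([Au⁺]ₐₙ/[Au⁺]꜀ₐₜ) = −(0.0592/1) log(0.043/0.99) = −(0.0592/1)(-1.362) = +0.081 V.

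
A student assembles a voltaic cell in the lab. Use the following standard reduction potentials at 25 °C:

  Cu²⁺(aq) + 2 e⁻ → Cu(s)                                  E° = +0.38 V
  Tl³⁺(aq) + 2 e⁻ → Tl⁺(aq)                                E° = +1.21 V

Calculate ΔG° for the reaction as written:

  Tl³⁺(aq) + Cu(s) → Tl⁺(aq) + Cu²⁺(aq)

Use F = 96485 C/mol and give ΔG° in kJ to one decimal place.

As written, Tl³⁺/Tl⁺ is reduced (cathode) and Cu²⁺/Cu is oxidised (anode), so E°cell = (+1.21) − (+0.38) = +0.83 V.
Balancing electrons gives n = 2.
ΔG° = −nFE° = −(2)(96485)(+0.83) = -160,165 J = -160.2 kJ.

-160.2 kJ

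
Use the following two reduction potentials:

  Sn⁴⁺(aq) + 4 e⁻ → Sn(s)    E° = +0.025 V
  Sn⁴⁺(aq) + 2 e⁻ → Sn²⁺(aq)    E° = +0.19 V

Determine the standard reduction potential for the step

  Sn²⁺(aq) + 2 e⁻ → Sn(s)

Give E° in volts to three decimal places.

Sequential free energies add, so n₃E°₃ = n₁E°₁ + n₂E°₂.
With n₃ = 4, and the known step contributing 2×(+0.19) V, the unknown satisfies 2·E° = 4×(+0.025) − 2×(+0.19) = -0.280.
E° = -0.280 / 2 = -0.140 V.

-0.140 V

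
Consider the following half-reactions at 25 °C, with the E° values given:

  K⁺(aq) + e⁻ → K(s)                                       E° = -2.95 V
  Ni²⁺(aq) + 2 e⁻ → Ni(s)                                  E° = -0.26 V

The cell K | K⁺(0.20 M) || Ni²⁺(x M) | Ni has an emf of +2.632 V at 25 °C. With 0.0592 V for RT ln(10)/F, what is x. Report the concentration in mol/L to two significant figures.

Ni²⁺/Ni is the cathode, K⁺/K the anode: E°cell = +2.69 V, n = 2.
Overall reaction: Ni²⁺(aq) + 2 K(s) → Ni(s) + 2 K⁺(aq); Q = [K⁺]^2/[Ni²⁺]^1.
From E = E° − (0.0592/n) log Q: log Q = (E° − E)·n/0.0592 = (+2.69 − (+2.632))·2/0.0592 = 1.9595.
So 1·log[Ni²⁺] = 2·log(0.2) − log Q = -1.3979 − (1.9595) = -3.3574; [Ni²⁺] = 10^(-3.3574) ≈ 0.00044 M.

0.00044 M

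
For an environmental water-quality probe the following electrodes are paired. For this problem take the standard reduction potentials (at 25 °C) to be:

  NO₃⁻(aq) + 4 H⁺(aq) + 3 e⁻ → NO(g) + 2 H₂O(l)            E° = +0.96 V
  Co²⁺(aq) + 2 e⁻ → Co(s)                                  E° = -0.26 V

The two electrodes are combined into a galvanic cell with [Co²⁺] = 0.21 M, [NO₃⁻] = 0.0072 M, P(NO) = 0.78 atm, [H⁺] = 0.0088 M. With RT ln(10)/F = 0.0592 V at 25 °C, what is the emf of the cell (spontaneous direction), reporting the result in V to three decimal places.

NO₃⁻/NO is the cathode (higher E°), Co²⁺/Co the anode: E°cell = +0.96 − (-0.26) = +1.22 V, n = 6.
Overall: 2 NO₃⁻(aq) + 8 H⁺(aq) + 3 Co(s) → 2 NO(g) + 4 H₂O(l) + 3 Co²⁺(aq)
Q = P(NO)^2·[Co²⁺]^3 / ([NO₃⁻]^2·[H⁺]^8); log Q = 18.480.
E = E° − (0.0592/n) log Q = +1.22 − (0.0592/6)(18.480) = +1.038 V.

+1.038 V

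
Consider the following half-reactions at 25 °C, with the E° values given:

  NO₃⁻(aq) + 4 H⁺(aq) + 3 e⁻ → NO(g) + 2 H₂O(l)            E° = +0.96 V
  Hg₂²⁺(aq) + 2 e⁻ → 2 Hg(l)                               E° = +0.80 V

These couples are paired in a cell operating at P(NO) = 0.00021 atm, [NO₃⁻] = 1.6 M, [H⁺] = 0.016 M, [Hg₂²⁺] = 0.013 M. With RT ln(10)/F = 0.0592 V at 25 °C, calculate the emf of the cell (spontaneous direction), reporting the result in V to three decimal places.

+0.151 V

NO₃⁻/NO is the cathode (higher E°), Hg₂²⁺/Hg the anode: E°cell = +0.96 − (+0.80) = +0.16 V, n = 6.
Overall: 2 NO₃⁻(aq) + 8 H⁺(aq) + 6 Hg(l) → 2 NO(g) + 4 H₂O(l) + 3 Hg₂²⁺(aq)
Q = P(NO)^2·[Hg₂²⁺]^3 / ([NO₃⁻]^2·[H⁺]^8); log Q = 0.945.
E = E° − (0.0592/n) log Q = +0.16 − (0.0592/6)(0.945) = +0.151 V.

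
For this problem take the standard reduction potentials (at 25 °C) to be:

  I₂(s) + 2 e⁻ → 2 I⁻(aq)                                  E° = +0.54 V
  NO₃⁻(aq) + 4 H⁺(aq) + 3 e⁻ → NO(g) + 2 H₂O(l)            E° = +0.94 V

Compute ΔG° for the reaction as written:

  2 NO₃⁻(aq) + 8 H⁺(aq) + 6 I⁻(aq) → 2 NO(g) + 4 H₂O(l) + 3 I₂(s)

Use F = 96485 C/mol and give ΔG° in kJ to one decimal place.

As written, NO₃⁻/NO is reduced (cathode) and I₂/I⁻ is oxidised (anode), so E°cell = (+0.94) − (+0.54) = +0.40 V.
Balancing electrons gives n = 6.
ΔG° = −nFE° = −(6)(96485)(+0.40) = -231,564 J = -231.6 kJ.

-231.6 kJ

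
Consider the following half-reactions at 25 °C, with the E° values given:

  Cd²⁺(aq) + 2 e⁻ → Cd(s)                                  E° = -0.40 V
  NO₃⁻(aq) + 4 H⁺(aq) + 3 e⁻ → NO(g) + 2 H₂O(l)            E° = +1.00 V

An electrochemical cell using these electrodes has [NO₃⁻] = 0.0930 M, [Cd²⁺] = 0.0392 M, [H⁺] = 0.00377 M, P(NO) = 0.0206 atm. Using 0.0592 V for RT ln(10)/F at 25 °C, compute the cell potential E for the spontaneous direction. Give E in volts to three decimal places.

NO₃⁻/NO is the cathode (higher E°), Cd²⁺/Cd the anode: E°cell = +1.00 − (-0.40) = +1.40 V, n = 6.
Overall: 2 NO₃⁻(aq) + 8 H⁺(aq) + 3 Cd(s) → 2 NO(g) + 4 H₂O(l) + 3 Cd²⁺(aq)
Q = P(NO)^2·[Cd²⁺]^3 / ([NO₃⁻]^2·[H⁺]^8); log Q = 13.860.
E = E° − (0.0592/n) log Q = +1.40 − (0.0592/6)(13.860) = +1.263 V.

+1.263 V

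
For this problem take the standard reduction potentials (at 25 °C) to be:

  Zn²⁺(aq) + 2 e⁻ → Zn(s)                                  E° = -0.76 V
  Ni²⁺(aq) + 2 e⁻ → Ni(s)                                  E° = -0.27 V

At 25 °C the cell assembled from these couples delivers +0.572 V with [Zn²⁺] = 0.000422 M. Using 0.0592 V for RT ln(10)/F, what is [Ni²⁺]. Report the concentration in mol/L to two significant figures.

Ni²⁺/Ni is the cathode, Zn²⁺/Zn the anode: E°cell = +0.49 V, n = 2.
Overall reaction: Ni²⁺(aq) + Zn(s) → Ni(s) + Zn²⁺(aq); Q = [Zn²⁺]^1/[Ni²⁺]^1.
From E = E° − (0.0592/n) log Q: log Q = (E° − E)·n/0.0592 = (+0.49 − (+0.572))·2/0.0592 = -2.7703.
So 1·log[Ni²⁺] = 1·log(0.000422) − log Q = -3.3747 − (-2.7703) = -0.6044; [Ni²⁺] = 10^(-0.6044) ≈ 0.25 M.

0.25 M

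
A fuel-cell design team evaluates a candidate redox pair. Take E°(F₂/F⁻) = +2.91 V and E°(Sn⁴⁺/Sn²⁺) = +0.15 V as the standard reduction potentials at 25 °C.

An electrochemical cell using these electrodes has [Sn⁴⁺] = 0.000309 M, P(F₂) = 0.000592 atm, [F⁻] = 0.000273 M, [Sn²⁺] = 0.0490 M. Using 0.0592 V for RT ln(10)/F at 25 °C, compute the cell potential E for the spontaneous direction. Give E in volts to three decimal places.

+2.941 V

F₂/F⁻ is the cathode (higher E°), Sn⁴⁺/Sn²⁺ the anode: E°cell = +2.91 − (+0.15) = +2.76 V, n = 2.
Overall: F₂(g) + Sn²⁺(aq) → 2 F⁻(aq) + Sn⁴⁺(aq)
Q = [F⁻]^2·[Sn⁴⁺] / (P(F₂)·[Sn²⁺]); log Q = -6.100.
E = E° − (0.0592/n) log Q = +2.76 − (0.0592/2)(-6.100) = +2.941 V.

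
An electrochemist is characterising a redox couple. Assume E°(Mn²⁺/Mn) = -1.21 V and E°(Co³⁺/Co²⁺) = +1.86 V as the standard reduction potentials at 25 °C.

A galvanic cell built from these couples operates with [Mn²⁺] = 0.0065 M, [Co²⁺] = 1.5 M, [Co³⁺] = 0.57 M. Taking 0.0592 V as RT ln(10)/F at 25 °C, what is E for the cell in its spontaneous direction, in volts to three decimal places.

+3.110 V

Co³⁺/Co²⁺ is the cathode (higher E°), Mn²⁺/Mn the anode: E°cell = +1.86 − (-1.21) = +3.07 V, n = 2.
Overall: 2 Co³⁺(aq) + Mn(s) → 2 Co²⁺(aq) + Mn²⁺(aq)
Q = [Co²⁺]^2·[Mn²⁺] / ([Co³⁺]^2); log Q = -1.347.
E = E° − (0.0592/n) log Q = +3.07 − (0.0592/2)(-1.347) = +3.110 V.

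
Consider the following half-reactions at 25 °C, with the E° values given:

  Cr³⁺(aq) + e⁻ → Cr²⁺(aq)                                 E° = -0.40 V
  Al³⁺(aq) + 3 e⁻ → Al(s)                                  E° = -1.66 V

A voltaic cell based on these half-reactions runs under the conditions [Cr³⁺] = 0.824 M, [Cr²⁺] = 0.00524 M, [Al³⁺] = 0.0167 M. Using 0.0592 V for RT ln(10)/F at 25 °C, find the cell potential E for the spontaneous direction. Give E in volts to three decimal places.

Cr³⁺/Cr²⁺ is the cathode (higher E°), Al³⁺/Al the anode: E°cell = -0.40 − (-1.66) = +1.26 V, n = 3.
Overall: 3 Cr³⁺(aq) + Al(s) → 3 Cr²⁺(aq) + Al³⁺(aq)
Q = [Cr²⁺]^3·[Al³⁺] / ([Cr³⁺]^3); log Q = -8.367.
E = E° − (0.0592/n) log Q = +1.26 − (0.0592/3)(-8.367) = +1.425 V.

+1.425 V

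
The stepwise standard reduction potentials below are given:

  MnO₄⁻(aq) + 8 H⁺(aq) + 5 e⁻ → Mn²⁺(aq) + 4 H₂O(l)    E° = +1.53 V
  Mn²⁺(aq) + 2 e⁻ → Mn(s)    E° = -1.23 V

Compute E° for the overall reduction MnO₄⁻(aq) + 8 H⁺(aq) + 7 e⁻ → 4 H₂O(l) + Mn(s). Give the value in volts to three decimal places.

+0.741 V

Standard free energies of sequential steps add: ΔG°₃ = ΔG°₁ + ΔG°₂, so n₃E°₃ = n₁E°₁ + n₂E°₂.
E°₃ = (5×+1.53 + 2×-1.23) / 7 = (+5.190) / 7 = +0.741 V.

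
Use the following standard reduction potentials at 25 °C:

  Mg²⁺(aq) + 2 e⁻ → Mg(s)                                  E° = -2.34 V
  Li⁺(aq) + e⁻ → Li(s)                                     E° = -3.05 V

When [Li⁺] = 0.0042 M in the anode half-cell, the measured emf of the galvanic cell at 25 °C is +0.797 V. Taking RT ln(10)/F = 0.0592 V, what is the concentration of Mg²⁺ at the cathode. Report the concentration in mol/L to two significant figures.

Mg²⁺/Mg is the cathode, Li⁺/Li the anode: E°cell = +0.71 V, n = 2.
Overall reaction: Mg²⁺(aq) + 2 Li(s) → Mg(s) + 2 Li⁺(aq); Q = [Li⁺]^2/[Mg²⁺]^1.
From E = E° − (0.0592/n) log Q: log Q = (E° − E)·n/0.0592 = (+0.71 − (+0.797))·2/0.0592 = -2.9392.
So 1·log[Mg²⁺] = 2·log(0.0042) − log Q = -4.7535 − (-2.9392) = -1.8143; [Mg²⁺] = 10^(-1.8143) ≈ 0.015 M.

0.015 M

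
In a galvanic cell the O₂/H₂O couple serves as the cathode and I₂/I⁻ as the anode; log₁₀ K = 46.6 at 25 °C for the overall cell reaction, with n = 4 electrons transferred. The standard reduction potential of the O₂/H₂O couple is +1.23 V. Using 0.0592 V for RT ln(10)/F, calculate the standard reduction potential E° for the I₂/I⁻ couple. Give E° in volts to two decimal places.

E°cell = (0.0592/n)·log K = (0.0592/4)(46.6) = +0.690 V.
Since O₂/H₂O is the cathode and I₂/I⁻ the anode, E°cell = E°(O₂/H₂O) − E°(I₂/I⁻).
So E°(I₂/I⁻) = E°(O₂/H₂O) − E°cell = (+1.23) − (+0.690) = +0.54 V.

+0.54 V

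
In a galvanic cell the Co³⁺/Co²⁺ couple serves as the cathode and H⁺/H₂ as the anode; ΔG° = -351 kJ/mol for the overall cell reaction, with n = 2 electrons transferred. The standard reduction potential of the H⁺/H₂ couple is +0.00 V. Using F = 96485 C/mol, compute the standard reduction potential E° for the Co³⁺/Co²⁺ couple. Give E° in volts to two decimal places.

E°cell = −ΔG°/(nF) = −(-351×10³)/((2)(96485)) = +1.819 V.
Since Co³⁺/Co²⁺ is the cathode and H⁺/H₂ the anode, E°cell = E°(Co³⁺/Co²⁺) − E°(H⁺/H₂).
So E°(Co³⁺/Co²⁺) = E°cell + E°(H⁺/H₂) = +1.819 + (+0.00) = +1.82 V.

+1.82 V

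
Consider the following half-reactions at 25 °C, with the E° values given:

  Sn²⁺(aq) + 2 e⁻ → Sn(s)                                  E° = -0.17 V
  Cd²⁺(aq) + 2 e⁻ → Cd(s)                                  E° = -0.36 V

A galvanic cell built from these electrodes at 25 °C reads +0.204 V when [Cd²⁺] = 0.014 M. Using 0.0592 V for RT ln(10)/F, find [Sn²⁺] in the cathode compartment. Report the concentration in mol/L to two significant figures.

Sn²⁺/Sn is the cathode, Cd²⁺/Cd the anode: E°cell = +0.19 V, n = 2.
Overall reaction: Sn²⁺(aq) + Cd(s) → Sn(s) + Cd²⁺(aq); Q = [Cd²⁺]^1/[Sn²⁺]^1.
From E = E° − (0.0592/n) log Q: log Q = (E° − E)·n/0.0592 = (+0.19 − (+0.204))·2/0.0592 = -0.4730.
So 1·log[Sn²⁺] = 1·log(0.014) − log Q = -1.8539 − (-0.4730) = -1.3809; [Sn²⁺] = 10^(-1.3809) ≈ 0.042 M.

0.042 M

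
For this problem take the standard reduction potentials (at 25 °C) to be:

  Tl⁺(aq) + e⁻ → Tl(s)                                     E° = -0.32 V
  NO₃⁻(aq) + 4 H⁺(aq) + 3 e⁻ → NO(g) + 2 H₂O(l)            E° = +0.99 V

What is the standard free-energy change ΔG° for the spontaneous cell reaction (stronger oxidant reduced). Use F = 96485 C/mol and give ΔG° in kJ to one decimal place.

NO₃⁻/NO (E° = +0.99 V) is the cathode; Tl⁺/Tl (E° = -0.32 V) is the anode, so E°cell = +1.31 V.
Balancing electrons gives n = 3 (lcm of 3 and 1).
ΔG° = −nFE° = −(3)(96485)(+1.31) = -379,186 J = -379.2 kJ.

-379.2 kJ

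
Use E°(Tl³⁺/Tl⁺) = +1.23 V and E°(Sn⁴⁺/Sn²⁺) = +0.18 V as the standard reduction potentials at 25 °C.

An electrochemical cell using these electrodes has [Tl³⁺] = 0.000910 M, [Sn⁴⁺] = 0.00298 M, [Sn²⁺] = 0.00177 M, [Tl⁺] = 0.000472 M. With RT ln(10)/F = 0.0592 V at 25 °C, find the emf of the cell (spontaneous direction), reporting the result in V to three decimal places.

Tl³⁺/Tl⁺ is the cathode (higher E°), Sn⁴⁺/Sn²⁺ the anode: E°cell = +1.23 − (+0.18) = +1.05 V, n = 2.
Overall: Tl³⁺(aq) + Sn²⁺(aq) → Tl⁺(aq) + Sn⁴⁺(aq)
Q = [Tl⁺]·[Sn⁴⁺] / ([Tl³⁺]·[Sn²⁺]); log Q = -0.059.
E = E° − (0.0592/n) log Q = +1.05 − (0.0592/2)(-0.059) = +1.052 V.

+1.052 V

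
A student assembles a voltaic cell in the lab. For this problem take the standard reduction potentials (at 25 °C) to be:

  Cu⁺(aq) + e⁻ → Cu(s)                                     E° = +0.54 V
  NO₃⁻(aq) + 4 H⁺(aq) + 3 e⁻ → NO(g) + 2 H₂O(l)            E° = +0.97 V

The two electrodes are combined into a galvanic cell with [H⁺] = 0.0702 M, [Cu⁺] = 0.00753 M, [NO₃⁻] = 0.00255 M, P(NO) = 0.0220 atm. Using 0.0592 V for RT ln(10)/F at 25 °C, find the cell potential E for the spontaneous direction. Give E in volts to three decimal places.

NO₃⁻/NO is the cathode (higher E°), Cu⁺/Cu the anode: E°cell = +0.97 − (+0.54) = +0.43 V, n = 3.
Overall: NO₃⁻(aq) + 4 H⁺(aq) + 3 Cu(s) → NO(g) + 2 H₂O(l) + 3 Cu⁺(aq)
Q = P(NO)·[Cu⁺]^3 / ([NO₃⁻]·[H⁺]^4); log Q = -0.819.
E = E° − (0.0592/n) log Q = +0.43 − (0.0592/3)(-0.819) = +0.446 V.

+0.446 V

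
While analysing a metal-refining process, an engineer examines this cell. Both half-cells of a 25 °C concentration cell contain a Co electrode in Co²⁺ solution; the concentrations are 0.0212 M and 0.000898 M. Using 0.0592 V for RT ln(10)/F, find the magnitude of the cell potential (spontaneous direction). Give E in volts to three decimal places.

+0.041 V

For a concentration cell E°cell = 0. The 0.0212 M side is the cathode (reduction is favoured where [Co²⁺] is higher).
With n = 2, E = −(0.0592/2) log([Co²⁺]ₐₙ/[Co²⁺]꜀ₐₜ) = −(0.0592/2) log(0.000898/0.0212) = −(0.0592/2)(-1.373) = +0.041 V.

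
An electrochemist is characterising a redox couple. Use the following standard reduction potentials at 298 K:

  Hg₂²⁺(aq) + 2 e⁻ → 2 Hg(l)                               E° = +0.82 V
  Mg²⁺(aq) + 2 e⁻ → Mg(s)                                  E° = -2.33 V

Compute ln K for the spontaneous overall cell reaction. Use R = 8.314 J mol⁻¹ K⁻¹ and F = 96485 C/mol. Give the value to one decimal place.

Cathode: Hg₂²⁺/Hg; anode: Mg²⁺/Mg. E°cell = (+0.82) − (-2.33) = +3.15 V, with n = 2.
ΔG° = −nFE° = −RT ln K, so ln K = nFE°/(RT) = (2)(96485)(+3.15) / ((8.314)(298)) = 245.343.

245.3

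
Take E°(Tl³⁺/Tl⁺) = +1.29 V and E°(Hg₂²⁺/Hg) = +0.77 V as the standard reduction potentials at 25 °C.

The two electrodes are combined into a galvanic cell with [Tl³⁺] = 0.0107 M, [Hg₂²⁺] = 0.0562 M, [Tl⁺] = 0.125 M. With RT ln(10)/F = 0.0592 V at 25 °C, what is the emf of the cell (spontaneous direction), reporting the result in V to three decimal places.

+0.525 V

Tl³⁺/Tl⁺ is the cathode (higher E°), Hg₂²⁺/Hg the anode: E°cell = +1.29 − (+0.77) = +0.52 V, n = 2.
Overall: Tl³⁺(aq) + 2 Hg(l) → Tl⁺(aq) + Hg₂²⁺(aq)
Q = [Tl⁺]·[Hg₂²⁺] / ([Tl³⁺]); log Q = -0.183.
E = E° − (0.0592/n) log Q = +0.52 − (0.0592/2)(-0.183) = +0.525 V.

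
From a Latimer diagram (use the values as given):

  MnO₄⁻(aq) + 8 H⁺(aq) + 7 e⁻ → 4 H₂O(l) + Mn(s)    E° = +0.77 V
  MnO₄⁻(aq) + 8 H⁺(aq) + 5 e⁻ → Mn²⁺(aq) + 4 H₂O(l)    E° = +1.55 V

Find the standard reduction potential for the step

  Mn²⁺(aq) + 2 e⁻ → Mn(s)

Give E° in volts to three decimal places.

Sequential free energies add, so n₃E°₃ = n₁E°₁ + n₂E°₂.
With n₃ = 7, and the known step contributing 5×(+1.55) V, the unknown satisfies 2·E° = 7×(+0.77) − 5×(+1.55) = -2.360.
E° = -2.360 / 2 = -1.180 V.

-1.180 V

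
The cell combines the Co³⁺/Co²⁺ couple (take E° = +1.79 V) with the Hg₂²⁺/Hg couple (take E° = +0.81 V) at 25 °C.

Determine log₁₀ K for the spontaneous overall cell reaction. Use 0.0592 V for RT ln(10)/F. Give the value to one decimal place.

Cathode: Co³⁺/Co²⁺; anode: Hg₂²⁺/Hg. E°cell = +0.98 V, n = 2.
log K = nE°cell / 0.0592 = (2)(+0.98) / 0.0592 = 33.1.

33.1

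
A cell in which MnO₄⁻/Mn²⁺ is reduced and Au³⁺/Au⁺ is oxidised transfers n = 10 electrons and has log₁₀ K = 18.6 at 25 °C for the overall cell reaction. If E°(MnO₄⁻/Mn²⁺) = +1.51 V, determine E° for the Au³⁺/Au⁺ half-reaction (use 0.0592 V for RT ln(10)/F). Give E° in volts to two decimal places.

+1.40 V

E°cell = (0.0592/n)·log K = (0.0592/10)(18.6) = +0.110 V.
Since MnO₄⁻/Mn²⁺ is the cathode and Au³⁺/Au⁺ the anode, E°cell = E°(MnO₄⁻/Mn²⁺) − E°(Au³⁺/Au⁺).
So E°(Au³⁺/Au⁺) = E°(MnO₄⁻/Mn²⁺) − E°cell = (+1.51) − (+0.110) = +1.40 V.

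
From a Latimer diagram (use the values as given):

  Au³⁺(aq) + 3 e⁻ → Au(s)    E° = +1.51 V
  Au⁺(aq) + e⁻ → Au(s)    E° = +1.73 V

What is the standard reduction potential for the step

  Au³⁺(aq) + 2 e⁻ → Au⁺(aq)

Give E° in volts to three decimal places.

Sequential free energies add, so n₃E°₃ = n₁E°₁ + n₂E°₂.
With n₃ = 3, and the known step contributing 1×(+1.73) V, the unknown satisfies 2·E° = 3×(+1.51) − 1×(+1.73) = +2.800.
E° = +2.800 / 2 = +1.400 V.

+1.400 V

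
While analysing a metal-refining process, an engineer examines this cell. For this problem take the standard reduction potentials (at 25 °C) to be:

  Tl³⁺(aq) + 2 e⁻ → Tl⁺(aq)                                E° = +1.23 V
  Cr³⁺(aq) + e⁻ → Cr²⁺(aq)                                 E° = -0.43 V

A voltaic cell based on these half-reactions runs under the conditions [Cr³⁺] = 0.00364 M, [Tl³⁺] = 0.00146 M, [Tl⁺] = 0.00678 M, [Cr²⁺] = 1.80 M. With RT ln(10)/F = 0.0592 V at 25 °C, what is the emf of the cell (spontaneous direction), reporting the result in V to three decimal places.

Tl³⁺/Tl⁺ is the cathode (higher E°), Cr³⁺/Cr²⁺ the anode: E°cell = +1.23 − (-0.43) = +1.66 V, n = 2.
Overall: Tl³⁺(aq) + 2 Cr²⁺(aq) → Tl⁺(aq) + 2 Cr³⁺(aq)
Q = [Tl⁺]·[Cr³⁺]^2 / ([Tl³⁺]·[Cr²⁺]^2); log Q = -4.721.
E = E° − (0.0592/n) log Q = +1.66 − (0.0592/2)(-4.721) = +1.800 V.

+1.800 V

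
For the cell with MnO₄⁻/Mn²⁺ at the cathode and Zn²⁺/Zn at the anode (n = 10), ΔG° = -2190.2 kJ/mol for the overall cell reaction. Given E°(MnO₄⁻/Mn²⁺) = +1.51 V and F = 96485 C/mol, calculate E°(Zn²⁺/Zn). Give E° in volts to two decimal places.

E°cell = −ΔG°/(nF) = −(-2190.2×10³)/((10)(96485)) = +2.270 V.
Since MnO₄⁻/Mn²⁺ is the cathode and Zn²⁺/Zn the anode, E°cell = E°(MnO₄⁻/Mn²⁺) − E°(Zn²⁺/Zn).
So E°(Zn²⁺/Zn) = E°(MnO₄⁻/Mn²⁺) − E°cell = (+1.51) − (+2.270) = -0.76 V.

-0.76 V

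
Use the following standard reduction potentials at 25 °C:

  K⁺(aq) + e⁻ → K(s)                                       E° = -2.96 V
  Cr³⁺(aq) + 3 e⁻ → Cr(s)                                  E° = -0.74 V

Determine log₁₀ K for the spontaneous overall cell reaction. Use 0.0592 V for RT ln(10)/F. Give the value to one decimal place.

Cathode: Cr³⁺/Cr; anode: K⁺/K. E°cell = +2.22 V, n = 3.
log K = nE°cell / 0.0592 = (3)(+2.22) / 0.0592 = 112.5.

112.5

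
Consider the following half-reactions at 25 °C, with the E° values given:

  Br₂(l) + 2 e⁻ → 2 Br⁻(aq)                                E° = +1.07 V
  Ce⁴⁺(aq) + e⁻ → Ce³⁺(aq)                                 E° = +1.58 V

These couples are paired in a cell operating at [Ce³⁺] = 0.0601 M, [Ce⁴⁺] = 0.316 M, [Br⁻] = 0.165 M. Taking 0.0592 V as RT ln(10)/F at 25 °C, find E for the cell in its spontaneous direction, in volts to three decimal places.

+0.506 V

Ce⁴⁺/Ce³⁺ is the cathode (higher E°), Br₂/Br⁻ the anode: E°cell = +1.58 − (+1.07) = +0.51 V, n = 2.
Overall: 2 Ce⁴⁺(aq) + 2 Br⁻(aq) → 2 Ce³⁺(aq) + Br₂(l)
Q = [Ce³⁺]^2 / ([Ce⁴⁺]^2·[Br⁻]^2); log Q = 0.123.
E = E° − (0.0592/n) log Q = +0.51 − (0.0592/2)(0.123) = +0.506 V.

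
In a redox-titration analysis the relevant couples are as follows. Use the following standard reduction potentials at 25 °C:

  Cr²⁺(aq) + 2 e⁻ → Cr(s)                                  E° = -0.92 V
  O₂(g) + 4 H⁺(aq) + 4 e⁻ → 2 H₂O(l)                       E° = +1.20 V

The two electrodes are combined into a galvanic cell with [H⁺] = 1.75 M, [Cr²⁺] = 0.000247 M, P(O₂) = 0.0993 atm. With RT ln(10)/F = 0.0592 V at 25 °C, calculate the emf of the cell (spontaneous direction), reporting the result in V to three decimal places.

O₂/H₂O is the cathode (higher E°), Cr²⁺/Cr the anode: E°cell = +1.20 − (-0.92) = +2.12 V, n = 4.
Overall: O₂(g) + 4 H⁺(aq) + 2 Cr(s) → 2 H₂O(l) + 2 Cr²⁺(aq)
Q = [Cr²⁺]^2 / (P(O₂)·[H⁺]^4); log Q = -7.184.
E = E° − (0.0592/n) log Q = +2.12 − (0.0592/4)(-7.184) = +2.226 V.

+2.226 V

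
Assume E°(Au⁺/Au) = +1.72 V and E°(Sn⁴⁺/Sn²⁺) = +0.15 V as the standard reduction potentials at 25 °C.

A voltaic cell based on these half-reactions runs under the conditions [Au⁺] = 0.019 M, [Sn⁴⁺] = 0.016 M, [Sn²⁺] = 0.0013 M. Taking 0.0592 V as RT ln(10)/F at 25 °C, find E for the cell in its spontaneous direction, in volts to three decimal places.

Au⁺/Au is the cathode (higher E°), Sn⁴⁺/Sn²⁺ the anode: E°cell = +1.72 − (+0.15) = +1.57 V, n = 2.
Overall: 2 Au⁺(aq) + Sn²⁺(aq) → 2 Au(s) + Sn⁴⁺(aq)
Q = [Sn⁴⁺] / ([Au⁺]^2·[Sn²⁺]); log Q = 4.533.
E = E° − (0.0592/n) log Q = +1.57 − (0.0592/2)(4.533) = +1.436 V.

+1.436 V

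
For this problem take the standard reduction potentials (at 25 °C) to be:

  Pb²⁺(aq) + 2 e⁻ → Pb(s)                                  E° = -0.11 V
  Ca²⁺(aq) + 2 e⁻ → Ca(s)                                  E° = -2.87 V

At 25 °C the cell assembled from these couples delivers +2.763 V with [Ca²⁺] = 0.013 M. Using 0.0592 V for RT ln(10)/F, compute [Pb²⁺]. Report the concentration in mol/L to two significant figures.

0.016 M

Pb²⁺/Pb is the cathode, Ca²⁺/Ca the anode: E°cell = +2.76 V, n = 2.
Overall reaction: Pb²⁺(aq) + Ca(s) → Pb(s) + Ca²⁺(aq); Q = [Ca²⁺]^1/[Pb²⁺]^1.
From E = E° − (0.0592/n) log Q: log Q = (E° − E)·n/0.0592 = (+2.76 − (+2.763))·2/0.0592 = -0.1014.
So 1·log[Pb²⁺] = 1·log(0.013) − log Q = -1.8861 − (-0.1014) = -1.7847; [Pb²⁺] = 10^(-1.7847) ≈ 0.016 M.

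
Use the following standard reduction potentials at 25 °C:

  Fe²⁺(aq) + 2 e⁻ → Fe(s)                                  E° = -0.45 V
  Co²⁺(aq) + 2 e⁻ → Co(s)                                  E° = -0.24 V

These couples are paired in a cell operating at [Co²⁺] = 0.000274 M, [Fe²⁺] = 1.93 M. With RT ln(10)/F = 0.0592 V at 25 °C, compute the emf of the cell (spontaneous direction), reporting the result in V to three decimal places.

Co²⁺/Co is the cathode (higher E°), Fe²⁺/Fe the anode: E°cell = -0.24 − (-0.45) = +0.21 V, n = 2.
Overall: Co²⁺(aq) + Fe(s) → Co(s) + Fe²⁺(aq)
Q = [Fe²⁺] / ([Co²⁺]); log Q = 3.848.
E = E° − (0.0592/n) log Q = +0.21 − (0.0592/2)(3.848) = +0.096 V.

+0.096 V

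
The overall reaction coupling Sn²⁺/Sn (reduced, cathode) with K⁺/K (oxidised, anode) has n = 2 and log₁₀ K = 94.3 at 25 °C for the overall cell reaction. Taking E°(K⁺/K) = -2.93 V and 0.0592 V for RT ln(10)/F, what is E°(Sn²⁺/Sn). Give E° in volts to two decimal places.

-0.14 V

E°cell = (0.0592/n)·log K = (0.0592/2)(94.3) = +2.791 V.
Since Sn²⁺/Sn is the cathode and K⁺/K the anode, E°cell = E°(Sn²⁺/Sn) − E°(K⁺/K).
So E°(Sn²⁺/Sn) = E°cell + E°(K⁺/K) = +2.791 + (-2.93) = -0.14 V.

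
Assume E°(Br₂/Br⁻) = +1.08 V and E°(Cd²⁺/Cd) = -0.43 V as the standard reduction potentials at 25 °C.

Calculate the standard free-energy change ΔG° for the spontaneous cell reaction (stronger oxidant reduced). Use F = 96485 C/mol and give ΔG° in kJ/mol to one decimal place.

-291.4 kJ/mol

Br₂/Br⁻ (E° = +1.08 V) is the cathode; Cd²⁺/Cd (E° = -0.43 V) is the anode, so E°cell = +1.51 V.
Balancing electrons gives n = 2 (lcm of 2 and 2).
ΔG° = −nFE° = −(2)(96485)(+1.51) = -291,385 J = -291.4 kJ/mol.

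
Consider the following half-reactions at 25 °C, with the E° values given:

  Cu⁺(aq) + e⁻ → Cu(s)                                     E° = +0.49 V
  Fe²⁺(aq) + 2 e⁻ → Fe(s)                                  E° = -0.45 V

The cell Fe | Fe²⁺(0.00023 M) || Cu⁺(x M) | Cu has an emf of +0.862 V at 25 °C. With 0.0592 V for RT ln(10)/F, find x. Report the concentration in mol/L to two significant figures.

0.00073 M

Cu⁺/Cu is the cathode, Fe²⁺/Fe the anode: E°cell = +0.94 V, n = 2.
Overall reaction: 2 Cu⁺(aq) + Fe(s) → 2 Cu(s) + Fe²⁺(aq); Q = [Fe²⁺]^1/[Cu⁺]^2.
From E = E° − (0.0592/n) log Q: log Q = (E° − E)·n/0.0592 = (+0.94 − (+0.862))·2/0.0592 = 2.6351.
So 2·log[Cu⁺] = 1·log(0.00023) − log Q = -3.6383 − (2.6351) = -6.2734; log[Cu⁺] = -6.2734 / 2 = -3.1367; [Cu⁺] = 10^(-3.1367) ≈ 0.00073 M.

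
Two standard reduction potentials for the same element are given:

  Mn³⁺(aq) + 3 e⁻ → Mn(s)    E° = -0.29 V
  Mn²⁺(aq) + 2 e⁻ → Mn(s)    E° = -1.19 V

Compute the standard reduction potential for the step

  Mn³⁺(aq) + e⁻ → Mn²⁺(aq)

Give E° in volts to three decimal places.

+1.510 V

Sequential free energies add, so n₃E°₃ = n₁E°₁ + n₂E°₂.
With n₃ = 3, and the known step contributing 2×(-1.19) V, the unknown satisfies 1·E° = 3×(-0.29) − 2×(-1.19) = +1.510.
E° = +1.510 / 1 = +1.510 V.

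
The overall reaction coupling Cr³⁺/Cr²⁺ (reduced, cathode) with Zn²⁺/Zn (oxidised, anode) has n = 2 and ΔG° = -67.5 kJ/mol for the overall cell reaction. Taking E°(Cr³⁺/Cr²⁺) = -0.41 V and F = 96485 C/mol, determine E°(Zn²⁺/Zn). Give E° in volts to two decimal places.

-0.76 V

E°cell = −ΔG°/(nF) = −(-67.5×10³)/((2)(96485)) = +0.350 V.
Since Cr³⁺/Cr²⁺ is the cathode and Zn²⁺/Zn the anode, E°cell = E°(Cr³⁺/Cr²⁺) − E°(Zn²⁺/Zn).
So E°(Zn²⁺/Zn) = E°(Cr³⁺/Cr²⁺) − E°cell = (-0.41) − (+0.350) = -0.76 V.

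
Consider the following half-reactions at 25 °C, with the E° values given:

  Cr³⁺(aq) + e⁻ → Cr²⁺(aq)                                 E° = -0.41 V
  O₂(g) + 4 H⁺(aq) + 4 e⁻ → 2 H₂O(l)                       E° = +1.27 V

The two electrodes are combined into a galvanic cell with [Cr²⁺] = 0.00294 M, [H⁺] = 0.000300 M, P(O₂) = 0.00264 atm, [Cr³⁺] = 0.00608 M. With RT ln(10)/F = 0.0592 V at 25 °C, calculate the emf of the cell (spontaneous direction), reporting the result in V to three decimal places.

+1.415 V

O₂/H₂O is the cathode (higher E°), Cr³⁺/Cr²⁺ the anode: E°cell = +1.27 − (-0.41) = +1.68 V, n = 4.
Overall: O₂(g) + 4 H⁺(aq) + 4 Cr²⁺(aq) → 2 H₂O(l) + 4 Cr³⁺(aq)
Q = [Cr³⁺]^4 / (P(O₂)·[H⁺]^4·[Cr²⁺]^4); log Q = 17.932.
E = E° − (0.0592/n) log Q = +1.68 − (0.0592/4)(17.932) = +1.415 V.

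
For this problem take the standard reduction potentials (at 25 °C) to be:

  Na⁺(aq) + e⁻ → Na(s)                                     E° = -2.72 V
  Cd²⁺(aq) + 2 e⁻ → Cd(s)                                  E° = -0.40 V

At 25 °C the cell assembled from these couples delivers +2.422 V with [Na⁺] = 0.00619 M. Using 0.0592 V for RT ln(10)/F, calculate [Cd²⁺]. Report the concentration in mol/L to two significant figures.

Cd²⁺/Cd is the cathode, Na⁺/Na the anode: E°cell = +2.32 V, n = 2.
Overall reaction: Cd²⁺(aq) + 2 Na(s) → Cd(s) + 2 Na⁺(aq); Q = [Na⁺]^2/[Cd²⁺]^1.
From E = E° − (0.0592/n) log Q: log Q = (E° − E)·n/0.0592 = (+2.32 − (+2.422))·2/0.0592 = -3.4459.
So 1·log[Cd²⁺] = 2·log(0.00619) − log Q = -4.4166 − (-3.4459) = -0.9707; [Cd²⁺] = 10^(-0.9707) ≈ 0.11 M.

0.11 M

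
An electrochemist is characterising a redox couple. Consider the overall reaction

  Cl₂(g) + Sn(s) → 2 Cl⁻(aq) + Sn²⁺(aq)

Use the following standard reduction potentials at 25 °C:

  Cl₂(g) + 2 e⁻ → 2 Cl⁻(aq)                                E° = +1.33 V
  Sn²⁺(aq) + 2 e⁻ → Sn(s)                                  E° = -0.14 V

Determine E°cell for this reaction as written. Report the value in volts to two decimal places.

+1.47 V

The Cl₂/Cl⁻ couple has the higher reduction potential, so it is the cathode; Sn²⁺/Sn is oxidised at the anode.
E°cell = E°(cathode) − E°(anode) = (+1.33) − (-0.14) = +1.47 V.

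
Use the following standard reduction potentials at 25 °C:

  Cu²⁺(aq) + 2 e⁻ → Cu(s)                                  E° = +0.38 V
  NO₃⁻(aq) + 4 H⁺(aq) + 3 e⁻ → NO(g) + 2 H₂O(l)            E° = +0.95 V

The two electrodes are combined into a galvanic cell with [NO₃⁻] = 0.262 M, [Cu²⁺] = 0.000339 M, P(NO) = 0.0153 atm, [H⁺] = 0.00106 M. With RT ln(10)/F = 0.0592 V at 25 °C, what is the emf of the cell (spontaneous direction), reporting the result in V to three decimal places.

+0.462 V

NO₃⁻/NO is the cathode (higher E°), Cu²⁺/Cu the anode: E°cell = +0.95 − (+0.38) = +0.57 V, n = 6.
Overall: 2 NO₃⁻(aq) + 8 H⁺(aq) + 3 Cu(s) → 2 NO(g) + 4 H₂O(l) + 3 Cu²⁺(aq)
Q = P(NO)^2·[Cu²⁺]^3 / ([NO₃⁻]^2·[H⁺]^8); log Q = 10.921.
E = E° − (0.0592/n) log Q = +0.57 − (0.0592/6)(10.921) = +0.462 V.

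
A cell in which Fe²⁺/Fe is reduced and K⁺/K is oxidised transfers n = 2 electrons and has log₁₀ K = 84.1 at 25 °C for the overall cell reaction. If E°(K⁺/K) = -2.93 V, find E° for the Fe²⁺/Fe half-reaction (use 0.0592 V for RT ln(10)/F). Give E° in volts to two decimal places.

E°cell = (0.0592/n)·log K = (0.0592/2)(84.1) = +2.489 V.
Since Fe²⁺/Fe is the cathode and K⁺/K the anode, E°cell = E°(Fe²⁺/Fe) − E°(K⁺/K).
So E°(Fe²⁺/Fe) = E°cell + E°(K⁺/K) = +2.489 + (-2.93) = -0.44 V.

-0.44 V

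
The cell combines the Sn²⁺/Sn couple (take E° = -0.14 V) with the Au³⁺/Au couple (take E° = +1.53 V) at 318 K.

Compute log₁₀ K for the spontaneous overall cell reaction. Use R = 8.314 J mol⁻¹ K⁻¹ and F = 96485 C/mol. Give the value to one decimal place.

Cathode: Au³⁺/Au; anode: Sn²⁺/Sn. E°cell = (+1.53) − (-0.14) = +1.67 V, with n = 6.
ΔG° = −nFE° = −RT ln K, so ln K = nFE°/(RT) = (6)(96485)(+1.67) / ((8.314)(318)) = 365.671.
log₁₀ K = 365.671 / ln 10 = 158.8.

158.8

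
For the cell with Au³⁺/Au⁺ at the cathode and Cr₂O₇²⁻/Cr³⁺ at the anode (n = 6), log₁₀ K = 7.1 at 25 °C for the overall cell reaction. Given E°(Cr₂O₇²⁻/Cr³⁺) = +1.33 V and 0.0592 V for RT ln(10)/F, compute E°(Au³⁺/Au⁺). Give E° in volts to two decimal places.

+1.40 V

E°cell = (0.0592/n)·log K = (0.0592/6)(7.1) = +0.070 V.
Since Au³⁺/Au⁺ is the cathode and Cr₂O₇²⁻/Cr³⁺ the anode, E°cell = E°(Au³⁺/Au⁺) − E°(Cr₂O₇²⁻/Cr³⁺).
So E°(Au³⁺/Au⁺) = E°cell + E°(Cr₂O₇²⁻/Cr³⁺) = +0.070 + (+1.33) = +1.40 V.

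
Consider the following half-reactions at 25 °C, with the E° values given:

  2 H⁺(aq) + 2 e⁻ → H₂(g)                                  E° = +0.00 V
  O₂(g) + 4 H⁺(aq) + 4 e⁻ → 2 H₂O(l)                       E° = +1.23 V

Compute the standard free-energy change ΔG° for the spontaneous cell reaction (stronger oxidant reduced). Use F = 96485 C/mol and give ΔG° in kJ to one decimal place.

-474.7 kJ

O₂/H₂O (E° = +1.23 V) is the cathode; H⁺/H₂ (E° = +0.00 V) is the anode, so E°cell = +1.23 V.
Balancing electrons gives n = 4 (lcm of 4 and 2).
ΔG° = −nFE° = −(4)(96485)(+1.23) = -474,706 J = -474.7 kJ.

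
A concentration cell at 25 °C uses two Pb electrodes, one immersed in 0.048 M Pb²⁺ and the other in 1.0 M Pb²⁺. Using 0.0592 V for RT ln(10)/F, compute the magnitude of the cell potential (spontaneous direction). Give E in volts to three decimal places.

For a concentration cell E°cell = 0. The 1.0 M side is the cathode (reduction is favoured where [Pb²⁺] is higher).
With n = 2, E = −(0.0592/2) log([Pb²⁺]ₐₙ/[Pb²⁺]꜀ₐₜ) = −(0.0592/2) log(0.048/1) = −(0.0592/2)(-1.319) = +0.039 V.

+0.039 V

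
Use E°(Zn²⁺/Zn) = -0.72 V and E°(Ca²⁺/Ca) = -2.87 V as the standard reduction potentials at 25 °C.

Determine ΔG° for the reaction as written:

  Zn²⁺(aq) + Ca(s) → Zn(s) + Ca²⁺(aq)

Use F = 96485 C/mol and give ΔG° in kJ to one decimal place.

As written, Zn²⁺/Zn is reduced (cathode) and Ca²⁺/Ca is oxidised (anode), so E°cell = (-0.72) − (-2.87) = +2.15 V.
Balancing electrons gives n = 2.
ΔG° = −nFE° = −(2)(96485)(+2.15) = -414,886 J = -414.9 kJ.

-414.9 kJ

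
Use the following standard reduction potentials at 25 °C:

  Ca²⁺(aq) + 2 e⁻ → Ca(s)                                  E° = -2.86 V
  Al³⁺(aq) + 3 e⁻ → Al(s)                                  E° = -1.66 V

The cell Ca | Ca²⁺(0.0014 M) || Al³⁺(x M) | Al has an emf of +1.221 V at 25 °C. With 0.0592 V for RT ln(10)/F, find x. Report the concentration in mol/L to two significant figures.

0.00061 M

Al³⁺/Al is the cathode, Ca²⁺/Ca the anode: E°cell = +1.20 V, n = 6.
Overall reaction: 2 Al³⁺(aq) + 3 Ca(s) → 2 Al(s) + 3 Ca²⁺(aq); Q = [Ca²⁺]^3/[Al³⁺]^2.
From E = E° − (0.0592/n) log Q: log Q = (E° − E)·n/0.0592 = (+1.20 − (+1.221))·6/0.0592 = -2.1284.
So 2·log[Al³⁺] = 3·log(0.0014) − log Q = -8.5616 − (-2.1284) = -6.4332; log[Al³⁺] = -6.4332 / 2 = -3.2166; [Al³⁺] = 10^(-3.2166) ≈ 0.00061 M.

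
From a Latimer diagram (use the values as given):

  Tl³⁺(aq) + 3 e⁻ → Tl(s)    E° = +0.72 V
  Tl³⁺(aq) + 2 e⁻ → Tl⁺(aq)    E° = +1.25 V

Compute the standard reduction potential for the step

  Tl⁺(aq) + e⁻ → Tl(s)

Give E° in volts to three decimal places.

Sequential free energies add, so n₃E°₃ = n₁E°₁ + n₂E°₂.
With n₃ = 3, and the known step contributing 2×(+1.25) V, the unknown satisfies 1·E° = 3×(+0.72) − 2×(+1.25) = -0.340.
E° = -0.340 / 1 = -0.340 V.

-0.340 V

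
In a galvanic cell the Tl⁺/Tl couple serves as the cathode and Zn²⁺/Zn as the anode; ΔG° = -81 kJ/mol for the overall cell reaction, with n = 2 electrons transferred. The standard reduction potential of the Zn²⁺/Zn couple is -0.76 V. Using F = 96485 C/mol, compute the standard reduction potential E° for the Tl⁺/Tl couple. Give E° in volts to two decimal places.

E°cell = −ΔG°/(nF) = −(-81×10³)/((2)(96485)) = +0.420 V.
Since Tl⁺/Tl is the cathode and Zn²⁺/Zn the anode, E°cell = E°(Tl⁺/Tl) − E°(Zn²⁺/Zn).
So E°(Tl⁺/Tl) = E°cell + E°(Zn²⁺/Zn) = +0.420 + (-0.76) = -0.34 V.

-0.34 V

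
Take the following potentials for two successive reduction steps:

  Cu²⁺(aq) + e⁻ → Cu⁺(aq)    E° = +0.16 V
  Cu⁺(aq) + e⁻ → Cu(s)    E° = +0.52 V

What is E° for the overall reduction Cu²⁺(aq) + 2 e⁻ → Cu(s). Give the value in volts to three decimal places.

+0.340 V

Adding the free-energy changes (−nFE°) of the two steps gives −n₃FE°₃ = −n₁FE°₁ − n₂FE°₂.
E°₃ = (1×+0.16 + 1×+0.52) / 2 = (+0.680) / 2 = +0.340 V.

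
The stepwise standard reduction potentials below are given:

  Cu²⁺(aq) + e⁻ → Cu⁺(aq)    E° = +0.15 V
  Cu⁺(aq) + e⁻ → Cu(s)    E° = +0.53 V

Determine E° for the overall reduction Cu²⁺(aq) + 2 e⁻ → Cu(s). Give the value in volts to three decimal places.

Adding the free-energy changes (−nFE°) of the two steps gives −n₃FE°₃ = −n₁FE°₁ − n₂FE°₂.
E°₃ = (1×+0.15 + 1×+0.53) / 2 = (+0.680) / 2 = +0.340 V.

+0.340 V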